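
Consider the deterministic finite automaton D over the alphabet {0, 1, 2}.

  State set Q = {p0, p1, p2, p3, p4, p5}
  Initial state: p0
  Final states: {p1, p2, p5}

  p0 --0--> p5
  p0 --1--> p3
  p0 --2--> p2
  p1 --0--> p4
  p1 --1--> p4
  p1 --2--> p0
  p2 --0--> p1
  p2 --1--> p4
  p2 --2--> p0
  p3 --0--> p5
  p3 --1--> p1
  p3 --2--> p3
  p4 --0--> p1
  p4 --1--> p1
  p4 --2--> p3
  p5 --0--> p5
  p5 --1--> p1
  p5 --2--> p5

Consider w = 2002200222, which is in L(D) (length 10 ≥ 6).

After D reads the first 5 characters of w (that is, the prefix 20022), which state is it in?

p3

Run of D on the first 5 characters of w = 2 0 0 2 2:
  step 0: p0  (start)
  step 1: p2  (read 2: p0→p2)
  step 2: p1  (read 0: p2→p1)
  step 3: p4  (read 0: p1→p4)
  step 4: p3  (read 2: p4→p3)
  step 5: p3  (read 2: p3→p3)

After reading 5 characters, D is in state p3.
(This kind of state-tracing is the core of the pumping-lemma construction: with 6 states, pigeonhole forces a repeat within the first 6 steps.)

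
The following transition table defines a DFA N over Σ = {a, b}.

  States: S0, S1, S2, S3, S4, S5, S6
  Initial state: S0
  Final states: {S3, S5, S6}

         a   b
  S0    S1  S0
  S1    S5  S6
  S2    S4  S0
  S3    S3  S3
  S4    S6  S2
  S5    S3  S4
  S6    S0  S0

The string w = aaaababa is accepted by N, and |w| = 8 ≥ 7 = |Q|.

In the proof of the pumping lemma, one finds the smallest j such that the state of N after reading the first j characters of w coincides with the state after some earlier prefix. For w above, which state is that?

S3

Run of N on w = a a a a b a b a:
  step 0: S0  (start)
  step 1: S1  (read a: S0→S1)
  step 2: S5  (read a: S1→S5)
  step 3: S3  (read a: S5→S3)
  step 4: S3  (read a: S3→S3)   ← first repeat (S3 seen earlier)
  step 5: S3  (read b: S3→S3)
  step 6: S3  (read a: S3→S3)
  step 7: S3  (read b: S3→S3)
  step 8: S3  (read a: S3→S3)

The earliest repeat is at step j = 4: N is in S3, which it already visited at step i = 3.
Pumping length from the standard proof: p = 7 (the number of states). The repeated state found above gives |xy| = j ≤ 7 and |y| = j − i ≥ 1.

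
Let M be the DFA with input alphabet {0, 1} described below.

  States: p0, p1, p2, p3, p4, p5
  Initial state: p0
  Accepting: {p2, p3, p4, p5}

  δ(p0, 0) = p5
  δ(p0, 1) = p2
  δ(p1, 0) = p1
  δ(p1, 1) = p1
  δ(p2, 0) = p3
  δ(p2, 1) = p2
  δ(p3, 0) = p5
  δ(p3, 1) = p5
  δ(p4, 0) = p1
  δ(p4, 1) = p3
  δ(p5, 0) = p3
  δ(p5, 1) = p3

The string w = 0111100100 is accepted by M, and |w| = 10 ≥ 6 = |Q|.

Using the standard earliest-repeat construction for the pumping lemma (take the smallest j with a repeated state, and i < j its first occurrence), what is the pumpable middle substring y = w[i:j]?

Run of M on w = 0 1 1 1 1 0 0 1 0 0:
  step 0: p0  (start)
  step 1: p5  (read 0: p0→p5)
  step 2: p3  (read 1: p5→p3)
  step 3: p5  (read 1: p3→p5)   ← first repeat (p5 seen earlier)
  step 4: p3  (read 1: p5→p3)
  step 5: p5  (read 1: p3→p5)
  step 6: p3  (read 0: p5→p3)
  step 7: p5  (read 0: p3→p5)
  step 8: p3  (read 1: p5→p3)
  step 9: p5  (read 0: p3→p5)
  step 10: p3  (read 0: p5→p3)

So i = 1, j = 3, giving x = w[0:1] = 0, y = w[1:3] = 11, z = w[3:10] = 1100100.
Check: |xy| = 3 ≤ 6 and |y| = 2 ≥ 1. Reading y takes M from p5 back to p5, so every xyⁱz is accepted.

11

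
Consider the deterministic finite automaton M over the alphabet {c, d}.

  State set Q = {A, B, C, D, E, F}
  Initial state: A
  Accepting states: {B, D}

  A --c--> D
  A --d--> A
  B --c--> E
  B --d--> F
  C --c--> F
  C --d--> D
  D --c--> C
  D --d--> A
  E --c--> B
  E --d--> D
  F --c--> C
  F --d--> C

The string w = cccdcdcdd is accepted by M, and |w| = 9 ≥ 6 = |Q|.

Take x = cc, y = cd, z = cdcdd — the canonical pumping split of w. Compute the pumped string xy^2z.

cccdcdcdcdd

xy^2z = cc·cd·cd·cdcdd = cccdcdcdcdd.
Reading y = cd takes M from C back to C, so after x·y·y the machine is still in C, and z then leads to the accepting state D. Hence cccdcdcdcdd ∈ L(M).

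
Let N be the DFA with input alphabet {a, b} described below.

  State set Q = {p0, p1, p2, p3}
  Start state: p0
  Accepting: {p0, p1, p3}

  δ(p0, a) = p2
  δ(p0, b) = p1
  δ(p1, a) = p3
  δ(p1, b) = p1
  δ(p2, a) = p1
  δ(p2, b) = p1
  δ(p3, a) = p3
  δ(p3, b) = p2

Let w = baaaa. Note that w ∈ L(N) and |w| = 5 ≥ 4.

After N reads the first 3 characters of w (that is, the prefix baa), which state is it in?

State sequence: p0 -b-> p1 -a-> p3 -a-> p3

After reading 3 characters, N is in state p3.

p3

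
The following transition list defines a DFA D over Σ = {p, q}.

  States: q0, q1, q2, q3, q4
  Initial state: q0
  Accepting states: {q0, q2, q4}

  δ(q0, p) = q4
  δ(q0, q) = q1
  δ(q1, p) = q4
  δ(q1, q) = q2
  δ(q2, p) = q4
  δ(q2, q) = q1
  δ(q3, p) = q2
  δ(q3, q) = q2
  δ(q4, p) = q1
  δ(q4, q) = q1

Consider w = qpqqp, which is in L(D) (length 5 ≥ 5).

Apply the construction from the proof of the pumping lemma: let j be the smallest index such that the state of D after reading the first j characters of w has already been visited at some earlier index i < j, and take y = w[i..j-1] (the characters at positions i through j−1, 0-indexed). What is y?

Run of D on w = q p q q p:
  step 0: q0  (start)
  step 1: q1  (read q: q0→q1)
  step 2: q4  (read p: q1→q4)
  step 3: q1  (read q: q4→q1)   ← first repeat (q1 seen earlier)
  step 4: q2  (read q: q1→q2)
  step 5: q4  (read p: q2→q4)

So i = 1, j = 3, giving x = w[0:1] = q, y = w[1:3] = pq, z = w[3:5] = qp.
Check: |xy| = 3 ≤ 5 and |y| = 2 ≥ 1. Reading y takes D from q1 back to q1, so every xyⁱz is accepted.

pq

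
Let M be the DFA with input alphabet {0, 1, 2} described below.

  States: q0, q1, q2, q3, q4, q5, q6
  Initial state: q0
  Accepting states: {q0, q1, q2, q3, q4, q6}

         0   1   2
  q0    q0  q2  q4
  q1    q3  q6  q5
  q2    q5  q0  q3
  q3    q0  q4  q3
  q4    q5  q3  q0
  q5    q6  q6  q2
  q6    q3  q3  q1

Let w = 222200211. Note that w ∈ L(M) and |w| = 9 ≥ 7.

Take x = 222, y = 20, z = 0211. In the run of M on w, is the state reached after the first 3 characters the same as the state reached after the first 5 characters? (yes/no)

no

Run of M on the first 5 characters of w = 2 2 2 2 0:
  step 0: q0  (start)
  step 1: q4  (read 2: q0→q4)
  step 2: q0  (read 2: q4→q0)
  step 3: q4  (read 2: q0→q4)
  step 4: q0  (read 2: q4→q0)
  step 5: q0  (read 0: q0→q0)

After x (step 3): q4. After xy (step 5): q0.
They differ (q4 ≠ q0), so y is not a cycle from the state after x; this split is not the one the pumping-lemma construction produces, and pumping y need not keep the string in L(M).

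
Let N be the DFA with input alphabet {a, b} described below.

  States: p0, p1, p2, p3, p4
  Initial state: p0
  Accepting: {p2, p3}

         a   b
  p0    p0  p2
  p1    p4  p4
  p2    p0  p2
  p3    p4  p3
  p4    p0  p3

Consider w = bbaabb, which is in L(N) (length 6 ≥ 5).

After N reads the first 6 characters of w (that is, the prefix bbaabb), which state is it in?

State sequence: p0 -b-> p2 -b-> p2 -a-> p0 -a-> p0 -b-> p2 -b-> p2

After reading 6 characters, N is in state p2.

p2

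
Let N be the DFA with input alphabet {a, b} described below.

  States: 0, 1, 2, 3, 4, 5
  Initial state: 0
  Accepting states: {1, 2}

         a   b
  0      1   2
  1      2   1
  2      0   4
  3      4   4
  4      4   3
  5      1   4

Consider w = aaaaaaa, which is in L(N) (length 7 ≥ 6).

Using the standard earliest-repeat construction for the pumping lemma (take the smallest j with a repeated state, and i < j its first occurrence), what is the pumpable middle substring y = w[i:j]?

aaa

Run of N on w = a a a a a a a:
  step 0: 0  (start)
  step 1: 1  (read a: 0→1)
  step 2: 2  (read a: 1→2)
  step 3: 0  (read a: 2→0)   ← first repeat (0 seen earlier)
  step 4: 1  (read a: 0→1)
  step 5: 2  (read a: 1→2)
  step 6: 0  (read a: 2→0)
  step 7: 1  (read a: 0→1)

So i = 0, j = 3, giving x = w[0:0] = ε, y = w[0:3] = aaa, z = w[3:7] = aaaa.
Check: |xy| = 3 ≤ 6 and |y| = 3 ≥ 1. Reading y takes N from 0 back to 0, so every xyⁱz is accepted.
With |Q| = 6, pigeonhole forces a state repeat no later than step 6; the substring read between the first and second visits to that state can be pumped.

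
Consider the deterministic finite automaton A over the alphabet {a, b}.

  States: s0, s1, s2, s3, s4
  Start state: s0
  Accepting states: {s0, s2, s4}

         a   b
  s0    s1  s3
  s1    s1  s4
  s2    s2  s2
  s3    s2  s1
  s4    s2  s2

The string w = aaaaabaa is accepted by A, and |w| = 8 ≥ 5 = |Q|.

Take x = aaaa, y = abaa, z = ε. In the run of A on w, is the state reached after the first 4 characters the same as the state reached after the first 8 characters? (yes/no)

State sequence: s0 -a-> s1 -a-> s1 -a-> s1 -a-> s1 -a-> s1 -b-> s4 -a-> s2 -a-> s2

After x (step 4): s1. After xy (step 8): s2.
They differ (s1 ≠ s2), so y is not a cycle from the state after x; this split is not the one the pumping-lemma construction produces, and pumping y need not keep the string in L(A).

no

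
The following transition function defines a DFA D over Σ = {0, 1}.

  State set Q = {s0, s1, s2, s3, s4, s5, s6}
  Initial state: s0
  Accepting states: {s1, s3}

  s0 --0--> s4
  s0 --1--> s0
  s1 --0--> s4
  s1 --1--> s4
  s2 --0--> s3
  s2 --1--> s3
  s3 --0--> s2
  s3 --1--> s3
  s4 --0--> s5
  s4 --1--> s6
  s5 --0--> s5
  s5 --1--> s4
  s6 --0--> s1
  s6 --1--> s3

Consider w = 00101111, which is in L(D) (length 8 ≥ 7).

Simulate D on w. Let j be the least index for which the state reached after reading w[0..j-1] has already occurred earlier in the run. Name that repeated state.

State sequence: s0 -0-> s4 -0-> s5 -1-> s4 -0-> s5 -1-> s4 -1-> s6 -1-> s3 -1-> s3
First repeat at step 3: s4 was already visited.

The earliest repeat is at step j = 3: D is in s4, which it already visited at step i = 1.
Pumping length from the standard proof: p = 7 (the number of states). The repeated state found above gives |xy| = j ≤ 7 and |y| = j − i ≥ 1.

s4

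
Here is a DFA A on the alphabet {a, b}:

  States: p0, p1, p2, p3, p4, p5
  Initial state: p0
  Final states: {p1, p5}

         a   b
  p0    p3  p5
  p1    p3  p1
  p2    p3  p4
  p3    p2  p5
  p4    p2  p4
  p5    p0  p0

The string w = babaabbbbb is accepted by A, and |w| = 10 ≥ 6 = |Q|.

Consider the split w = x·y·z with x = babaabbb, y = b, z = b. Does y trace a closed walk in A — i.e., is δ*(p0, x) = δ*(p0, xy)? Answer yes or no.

Run of A on the first 9 characters of w = b a b a a b b b b:
  step 0: p0  (start)
  step 1: p5  (read b: p0→p5)
  step 2: p0  (read a: p5→p0)
  step 3: p5  (read b: p0→p5)
  step 4: p0  (read a: p5→p0)
  step 5: p3  (read a: p0→p3)
  step 6: p5  (read b: p3→p5)
  step 7: p0  (read b: p5→p0)
  step 8: p5  (read b: p0→p5)
  step 9: p0  (read b: p5→p0)

After x (step 8): p5. After xy (step 9): p0.
They differ (p5 ≠ p0), so y is not a cycle from the state after x; this split is not the one the pumping-lemma construction produces, and pumping y need not keep the string in L(A).

no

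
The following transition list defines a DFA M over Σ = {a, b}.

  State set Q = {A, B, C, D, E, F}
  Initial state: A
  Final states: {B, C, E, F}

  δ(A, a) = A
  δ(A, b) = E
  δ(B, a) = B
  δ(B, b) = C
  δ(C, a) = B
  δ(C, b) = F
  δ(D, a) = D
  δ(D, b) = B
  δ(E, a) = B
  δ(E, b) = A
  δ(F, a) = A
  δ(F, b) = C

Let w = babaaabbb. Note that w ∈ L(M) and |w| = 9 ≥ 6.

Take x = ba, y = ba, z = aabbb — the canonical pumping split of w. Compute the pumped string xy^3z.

xy^3z = ba·ba·ba·ba·aabbb = babababaaabbb.
Reading y = ba takes M from B back to B, so after x·y·y·y the machine is still in B, and z then leads to the accepting state C. Hence babababaaabbb ∈ L(M).

babababaaabbb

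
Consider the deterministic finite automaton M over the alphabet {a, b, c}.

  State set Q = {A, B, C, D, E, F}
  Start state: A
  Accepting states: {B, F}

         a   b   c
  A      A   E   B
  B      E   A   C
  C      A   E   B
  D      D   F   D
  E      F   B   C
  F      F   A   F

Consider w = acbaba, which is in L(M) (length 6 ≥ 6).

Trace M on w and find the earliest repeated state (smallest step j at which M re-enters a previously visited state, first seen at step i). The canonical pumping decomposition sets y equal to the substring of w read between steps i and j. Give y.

State sequence: A -a-> A -c-> B -b-> A -a-> A -b-> E -a-> F
First repeat at step 1: A was already visited.

So i = 0, j = 1, giving x = w[0:0] = ε, y = w[0:1] = a, z = w[1:6] = cbaba.
Check: |xy| = 1 ≤ 6 and |y| = 1 ≥ 1. Reading y takes M from A back to A, so every xyⁱz is accepted.
Pumping length from the standard proof: p = 6 (the number of states). The repeated state found above gives |xy| = j ≤ 6 and |y| = j − i ≥ 1.

a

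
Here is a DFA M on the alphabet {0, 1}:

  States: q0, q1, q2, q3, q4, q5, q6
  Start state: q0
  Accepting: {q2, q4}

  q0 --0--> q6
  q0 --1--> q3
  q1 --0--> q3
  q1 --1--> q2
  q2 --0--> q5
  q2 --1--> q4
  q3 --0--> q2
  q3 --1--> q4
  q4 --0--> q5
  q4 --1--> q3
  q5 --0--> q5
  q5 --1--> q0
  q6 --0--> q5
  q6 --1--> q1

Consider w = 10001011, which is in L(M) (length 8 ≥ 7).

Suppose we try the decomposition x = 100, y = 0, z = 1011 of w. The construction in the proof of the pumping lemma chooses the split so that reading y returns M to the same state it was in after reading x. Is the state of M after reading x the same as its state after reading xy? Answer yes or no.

yes

Run of M on the first 4 characters of w = 1 0 0 0:
  step 0: q0  (start)
  step 1: q3  (read 1: q0→q3)
  step 2: q2  (read 0: q3→q2)
  step 3: q5  (read 0: q2→q5)
  step 4: q5  (read 0: q5→q5)

After x (step 3): q5. After xy (step 4): q5.
They match, so y = 0 drives M around a cycle from q5 back to itself; pumping y any number of times keeps M in q5 before reading z, and xyⁱz ∈ L(M) for every i ≥ 0.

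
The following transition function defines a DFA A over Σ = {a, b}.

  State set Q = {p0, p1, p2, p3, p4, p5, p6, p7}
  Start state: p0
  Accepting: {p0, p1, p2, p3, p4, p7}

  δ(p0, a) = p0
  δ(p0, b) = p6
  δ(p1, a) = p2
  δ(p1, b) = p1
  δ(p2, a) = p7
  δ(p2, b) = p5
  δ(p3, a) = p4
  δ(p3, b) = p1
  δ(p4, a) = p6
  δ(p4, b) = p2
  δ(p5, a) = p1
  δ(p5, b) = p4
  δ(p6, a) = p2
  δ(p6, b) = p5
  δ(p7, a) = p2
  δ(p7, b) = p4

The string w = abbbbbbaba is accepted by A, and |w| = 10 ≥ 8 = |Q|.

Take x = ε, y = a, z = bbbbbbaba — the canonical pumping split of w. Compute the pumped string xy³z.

aaabbbbbbaba

xy^3z = ε·a·a·a·bbbbbbaba = aaabbbbbbaba.
Reading y = a takes A from p0 back to p0, so after x·y·y·y the machine is still in p0, and z then leads to the accepting state p1. Hence aaabbbbbbaba ∈ L(A).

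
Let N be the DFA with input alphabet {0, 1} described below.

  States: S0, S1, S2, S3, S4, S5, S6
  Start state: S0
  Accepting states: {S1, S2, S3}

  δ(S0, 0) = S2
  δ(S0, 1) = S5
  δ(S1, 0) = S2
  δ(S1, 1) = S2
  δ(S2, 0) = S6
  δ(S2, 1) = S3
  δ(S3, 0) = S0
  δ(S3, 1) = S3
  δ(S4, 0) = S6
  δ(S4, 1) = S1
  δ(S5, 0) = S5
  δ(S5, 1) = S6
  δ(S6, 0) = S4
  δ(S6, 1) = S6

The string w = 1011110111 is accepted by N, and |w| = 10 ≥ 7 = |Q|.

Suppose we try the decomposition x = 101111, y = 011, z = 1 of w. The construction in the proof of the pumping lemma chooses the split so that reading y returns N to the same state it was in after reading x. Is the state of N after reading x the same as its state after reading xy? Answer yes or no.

State sequence: S0 -1-> S5 -0-> S5 -1-> S6 -1-> S6 -1-> S6 -1-> S6 -0-> S4 -1-> S1 -1-> S2

After x (step 6): S6. After xy (step 9): S2.
They differ (S6 ≠ S2), so y is not a cycle from the state after x; this split is not the one the pumping-lemma construction produces, and pumping y need not keep the string in L(N).

no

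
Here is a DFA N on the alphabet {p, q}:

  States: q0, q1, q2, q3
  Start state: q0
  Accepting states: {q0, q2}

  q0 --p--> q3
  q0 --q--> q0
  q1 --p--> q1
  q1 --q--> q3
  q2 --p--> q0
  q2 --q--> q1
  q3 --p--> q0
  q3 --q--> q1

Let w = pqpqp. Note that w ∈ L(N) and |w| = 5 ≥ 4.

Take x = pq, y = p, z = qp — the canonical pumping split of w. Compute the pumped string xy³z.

pqpppqp

xy^3z = pq·p·p·p·qp = pqpppqp.
Reading y = p takes N from q1 back to q1, so after x·y·y·y the machine is still in q1, and z then leads to the accepting state q0. Hence pqpppqp ∈ L(N).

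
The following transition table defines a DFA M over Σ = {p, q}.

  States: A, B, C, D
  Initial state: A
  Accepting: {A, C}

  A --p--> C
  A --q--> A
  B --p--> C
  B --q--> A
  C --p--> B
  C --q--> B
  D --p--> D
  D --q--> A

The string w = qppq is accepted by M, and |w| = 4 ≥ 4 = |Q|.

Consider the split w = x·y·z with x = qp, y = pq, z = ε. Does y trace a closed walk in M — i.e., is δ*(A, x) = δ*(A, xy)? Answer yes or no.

no

State sequence: A -q-> A -p-> C -p-> B -q-> A

After x (step 2): C. After xy (step 4): A.
They differ (C ≠ A), so y is not a cycle from the state after x; this split is not the one the pumping-lemma construction produces, and pumping y need not keep the string in L(M).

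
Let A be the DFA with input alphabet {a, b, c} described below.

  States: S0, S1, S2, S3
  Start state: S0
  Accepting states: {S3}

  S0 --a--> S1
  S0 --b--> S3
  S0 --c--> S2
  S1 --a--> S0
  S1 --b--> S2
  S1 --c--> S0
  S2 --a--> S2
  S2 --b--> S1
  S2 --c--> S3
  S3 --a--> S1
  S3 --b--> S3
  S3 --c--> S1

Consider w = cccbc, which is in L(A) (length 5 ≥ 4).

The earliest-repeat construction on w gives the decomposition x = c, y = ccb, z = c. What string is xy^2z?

xy^2z = c·ccb·ccb·c = cccbccbc.
Reading y = ccb takes A from S2 back to S2, so after x·y·y the machine is still in S2, and z then leads to the accepting state S3. Hence cccbccbc ∈ L(A).

cccbccbc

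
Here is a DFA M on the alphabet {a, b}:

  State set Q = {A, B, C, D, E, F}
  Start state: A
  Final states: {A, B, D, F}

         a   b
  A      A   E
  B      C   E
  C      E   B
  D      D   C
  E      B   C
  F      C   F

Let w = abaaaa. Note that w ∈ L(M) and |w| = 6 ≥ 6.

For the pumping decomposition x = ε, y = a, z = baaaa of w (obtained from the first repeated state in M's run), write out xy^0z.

xy⁰z = xz = ε·baaaa = baaaa.
Reading y = a takes M from A back to A, so after x the machine is still in A, and z then leads to the accepting state B. Hence baaaa ∈ L(M).

baaaa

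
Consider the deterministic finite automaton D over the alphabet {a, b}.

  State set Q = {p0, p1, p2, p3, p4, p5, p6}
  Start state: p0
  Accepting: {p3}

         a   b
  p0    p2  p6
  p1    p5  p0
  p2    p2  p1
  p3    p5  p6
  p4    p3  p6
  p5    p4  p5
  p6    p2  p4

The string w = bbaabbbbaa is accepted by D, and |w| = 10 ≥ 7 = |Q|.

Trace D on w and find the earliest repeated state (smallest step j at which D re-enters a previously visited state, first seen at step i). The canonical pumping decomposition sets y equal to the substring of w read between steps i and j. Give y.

b

State sequence: p0 -b-> p6 -b-> p4 -a-> p3 -a-> p5 -b-> p5 -b-> p5 -b-> p5 -b-> p5 -a-> p4 -a-> p3
First repeat at step 5: p5 was already visited.

So i = 4, j = 5, giving x = w[0:4] = bbaa, y = w[4:5] = b, z = w[5:10] = bbbaa.
Check: |xy| = 5 ≤ 7 and |y| = 1 ≥ 1. Reading y takes D from p5 back to p5, so every xyⁱz is accepted.
Pumping length from the standard proof: p = 7 (the number of states). The repeated state found above gives |xy| = j ≤ 7 and |y| = j − i ≥ 1.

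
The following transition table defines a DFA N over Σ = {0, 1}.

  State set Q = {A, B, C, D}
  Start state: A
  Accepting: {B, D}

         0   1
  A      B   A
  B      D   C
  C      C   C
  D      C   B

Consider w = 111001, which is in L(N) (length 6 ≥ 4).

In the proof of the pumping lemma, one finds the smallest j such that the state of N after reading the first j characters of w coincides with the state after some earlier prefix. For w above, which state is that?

A

State sequence: A -1-> A -1-> A -1-> A -0-> B -0-> D -1-> B
First repeat at step 1: A was already visited.

The earliest repeat is at step j = 1: N is in A, which it already visited at step i = 0.
Pumping length from the standard proof: p = 4 (the number of states). The repeated state found above gives |xy| = j ≤ 4 and |y| = j − i ≥ 1.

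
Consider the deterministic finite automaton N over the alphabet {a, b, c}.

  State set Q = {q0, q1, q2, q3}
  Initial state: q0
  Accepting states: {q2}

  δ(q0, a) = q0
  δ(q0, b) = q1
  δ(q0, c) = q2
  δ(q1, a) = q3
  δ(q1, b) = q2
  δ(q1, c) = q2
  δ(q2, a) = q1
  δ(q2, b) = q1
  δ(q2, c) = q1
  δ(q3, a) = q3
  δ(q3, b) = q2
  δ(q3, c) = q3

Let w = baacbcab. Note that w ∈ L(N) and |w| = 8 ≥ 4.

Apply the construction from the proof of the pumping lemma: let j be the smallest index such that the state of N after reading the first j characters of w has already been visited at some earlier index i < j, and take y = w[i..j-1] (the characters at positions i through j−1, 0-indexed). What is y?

a

State sequence: q0 -b-> q1 -a-> q3 -a-> q3 -c-> q3 -b-> q2 -c-> q1 -a-> q3 -b-> q2
First repeat at step 3: q3 was already visited.

So i = 2, j = 3, giving x = w[0:2] = ba, y = w[2:3] = a, z = w[3:8] = cbcab.
Check: |xy| = 3 ≤ 4 and |y| = 1 ≥ 1. Reading y takes N from q3 back to q3, so every xyⁱz is accepted.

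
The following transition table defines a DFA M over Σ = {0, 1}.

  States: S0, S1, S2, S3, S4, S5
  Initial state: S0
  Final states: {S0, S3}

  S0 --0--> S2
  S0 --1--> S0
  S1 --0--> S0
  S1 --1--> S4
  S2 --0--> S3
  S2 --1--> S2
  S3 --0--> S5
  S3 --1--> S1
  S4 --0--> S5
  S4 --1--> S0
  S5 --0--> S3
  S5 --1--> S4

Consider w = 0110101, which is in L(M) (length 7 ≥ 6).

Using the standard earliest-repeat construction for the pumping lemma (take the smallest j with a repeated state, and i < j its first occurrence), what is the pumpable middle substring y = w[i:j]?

1

Run of M on w = 0 1 1 0 1 0 1:
  step 0: S0  (start)
  step 1: S2  (read 0: S0→S2)
  step 2: S2  (read 1: S2→S2)   ← first repeat (S2 seen earlier)
  step 3: S2  (read 1: S2→S2)
  step 4: S3  (read 0: S2→S3)
  step 5: S1  (read 1: S3→S1)
  step 6: S0  (read 0: S1→S0)
  step 7: S0  (read 1: S0→S0)

So i = 1, j = 2, giving x = w[0:1] = 0, y = w[1:2] = 1, z = w[2:7] = 10101.
Check: |xy| = 2 ≤ 6 and |y| = 1 ≥ 1. Reading y takes M from S2 back to S2, so every xyⁱz is accepted.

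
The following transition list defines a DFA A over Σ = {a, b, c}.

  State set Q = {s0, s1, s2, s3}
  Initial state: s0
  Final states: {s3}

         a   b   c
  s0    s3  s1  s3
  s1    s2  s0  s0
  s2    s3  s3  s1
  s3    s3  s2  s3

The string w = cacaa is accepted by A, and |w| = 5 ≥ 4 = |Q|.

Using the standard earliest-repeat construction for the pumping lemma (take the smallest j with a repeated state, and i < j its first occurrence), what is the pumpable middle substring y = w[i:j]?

a

State sequence: s0 -c-> s3 -a-> s3 -c-> s3 -a-> s3 -a-> s3
First repeat at step 2: s3 was already visited.

So i = 1, j = 2, giving x = w[0:1] = c, y = w[1:2] = a, z = w[2:5] = caa.
Check: |xy| = 2 ≤ 4 and |y| = 1 ≥ 1. Reading y takes A from s3 back to s3, so every xyⁱz is accepted.
With |Q| = 4, pigeonhole forces a state repeat no later than step 4; the substring read between the first and second visits to that state can be pumped.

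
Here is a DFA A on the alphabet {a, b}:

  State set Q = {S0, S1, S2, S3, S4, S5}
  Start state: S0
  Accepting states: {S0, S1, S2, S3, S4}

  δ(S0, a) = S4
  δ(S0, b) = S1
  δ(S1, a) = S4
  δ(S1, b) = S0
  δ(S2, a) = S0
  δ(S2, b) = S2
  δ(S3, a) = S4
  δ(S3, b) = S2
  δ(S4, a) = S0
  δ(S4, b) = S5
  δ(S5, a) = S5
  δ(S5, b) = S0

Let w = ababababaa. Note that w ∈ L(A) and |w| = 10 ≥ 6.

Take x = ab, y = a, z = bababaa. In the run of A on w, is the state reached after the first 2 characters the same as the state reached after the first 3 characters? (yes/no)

yes

Run of A on the first 3 characters of w = a b a:
  step 0: S0  (start)
  step 1: S4  (read a: S0→S4)
  step 2: S5  (read b: S4→S5)
  step 3: S5  (read a: S5→S5)

After x (step 2): S5. After xy (step 3): S5.
They match, so y = a drives A around a cycle from S5 back to itself; pumping y any number of times keeps A in S5 before reading z, and xyⁱz ∈ L(A) for every i ≥ 0.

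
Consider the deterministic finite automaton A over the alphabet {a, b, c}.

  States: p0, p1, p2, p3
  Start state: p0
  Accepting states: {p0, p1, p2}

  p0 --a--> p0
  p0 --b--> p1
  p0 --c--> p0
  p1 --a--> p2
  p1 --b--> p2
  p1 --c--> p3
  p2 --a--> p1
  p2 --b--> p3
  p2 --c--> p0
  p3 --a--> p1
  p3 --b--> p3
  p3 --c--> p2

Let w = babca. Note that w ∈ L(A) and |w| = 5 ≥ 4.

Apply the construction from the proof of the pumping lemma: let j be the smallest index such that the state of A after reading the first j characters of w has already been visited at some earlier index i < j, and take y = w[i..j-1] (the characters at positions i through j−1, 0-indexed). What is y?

State sequence: p0 -b-> p1 -a-> p2 -b-> p3 -c-> p2 -a-> p1
First repeat at step 4: p2 was already visited.

So i = 2, j = 4, giving x = w[0:2] = ba, y = w[2:4] = bc, z = w[4:5] = a.
Check: |xy| = 4 ≤ 4 and |y| = 2 ≥ 1. Reading y takes A from p2 back to p2, so every xyⁱz is accepted.
Since A has 4 states, any run of length ≥ 4 visits 4+1 states, so by pigeonhole some state repeats within the first 4 steps — that repeat gives the pumpable loop.

bc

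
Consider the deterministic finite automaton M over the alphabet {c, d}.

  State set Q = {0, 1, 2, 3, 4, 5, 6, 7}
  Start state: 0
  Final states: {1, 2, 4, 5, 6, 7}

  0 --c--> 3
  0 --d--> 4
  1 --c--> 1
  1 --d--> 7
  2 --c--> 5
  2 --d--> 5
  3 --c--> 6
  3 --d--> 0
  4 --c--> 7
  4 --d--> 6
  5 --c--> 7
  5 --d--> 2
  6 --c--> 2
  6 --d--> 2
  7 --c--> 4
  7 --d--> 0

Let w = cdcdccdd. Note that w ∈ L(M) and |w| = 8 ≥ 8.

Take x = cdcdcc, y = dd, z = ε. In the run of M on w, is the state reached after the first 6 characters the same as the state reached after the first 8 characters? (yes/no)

Run of M on the first 8 characters of w = c d c d c c d d:
  step 0: 0  (start)
  step 1: 3  (read c: 0→3)
  step 2: 0  (read d: 3→0)
  step 3: 3  (read c: 0→3)
  step 4: 0  (read d: 3→0)
  step 5: 3  (read c: 0→3)
  step 6: 6  (read c: 3→6)
  step 7: 2  (read d: 6→2)
  step 8: 5  (read d: 2→5)

After x (step 6): 6. After xy (step 8): 5.
They differ (6 ≠ 5), so y is not a cycle from the state after x; this split is not the one the pumping-lemma construction produces, and pumping y need not keep the string in L(M).

no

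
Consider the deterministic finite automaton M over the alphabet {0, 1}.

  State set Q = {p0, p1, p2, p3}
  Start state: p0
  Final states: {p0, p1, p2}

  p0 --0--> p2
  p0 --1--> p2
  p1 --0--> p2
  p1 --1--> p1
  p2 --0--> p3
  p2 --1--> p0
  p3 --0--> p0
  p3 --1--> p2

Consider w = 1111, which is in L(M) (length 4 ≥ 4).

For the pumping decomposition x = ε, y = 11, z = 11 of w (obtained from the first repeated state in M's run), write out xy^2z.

xy^2z = ε·11·11·11 = 111111.
Reading y = 11 takes M from p0 back to p0, so after x·y·y the machine is still in p0, and z then leads to the accepting state p0. Hence 111111 ∈ L(M).

111111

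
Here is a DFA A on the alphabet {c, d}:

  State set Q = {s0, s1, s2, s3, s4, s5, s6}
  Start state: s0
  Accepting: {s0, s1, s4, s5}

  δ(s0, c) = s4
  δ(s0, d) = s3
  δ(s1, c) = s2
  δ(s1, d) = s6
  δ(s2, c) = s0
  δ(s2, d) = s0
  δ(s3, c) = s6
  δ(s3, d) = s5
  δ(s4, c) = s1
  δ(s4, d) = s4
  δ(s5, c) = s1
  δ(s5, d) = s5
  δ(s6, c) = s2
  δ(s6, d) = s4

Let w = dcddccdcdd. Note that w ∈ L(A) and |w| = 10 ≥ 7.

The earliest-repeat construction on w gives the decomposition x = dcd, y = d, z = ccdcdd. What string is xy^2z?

dcdddccdcdd

xy^2z = dcd·d·d·ccdcdd = dcdddccdcdd.
Reading y = d takes A from s4 back to s4, so after x·y·y the machine is still in s4, and z then leads to the accepting state s4. Hence dcdddccdcdd ∈ L(A).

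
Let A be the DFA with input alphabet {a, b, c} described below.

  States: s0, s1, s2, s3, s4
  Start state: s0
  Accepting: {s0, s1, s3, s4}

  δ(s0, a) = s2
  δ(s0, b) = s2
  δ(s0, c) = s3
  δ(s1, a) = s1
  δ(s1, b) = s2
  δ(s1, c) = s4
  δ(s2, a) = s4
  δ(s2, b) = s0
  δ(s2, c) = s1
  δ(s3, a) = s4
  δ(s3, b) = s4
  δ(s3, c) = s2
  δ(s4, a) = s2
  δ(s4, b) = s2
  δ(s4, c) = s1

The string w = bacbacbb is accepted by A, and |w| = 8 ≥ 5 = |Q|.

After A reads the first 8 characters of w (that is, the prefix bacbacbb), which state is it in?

s0

Run of A on the first 8 characters of w = b a c b a c b b:
  step 0: s0  (start)
  step 1: s2  (read b: s0→s2)
  step 2: s4  (read a: s2→s4)
  step 3: s1  (read c: s4→s1)
  step 4: s2  (read b: s1→s2)
  step 5: s4  (read a: s2→s4)
  step 6: s1  (read c: s4→s1)
  step 7: s2  (read b: s1→s2)
  step 8: s0  (read b: s2→s0)

After reading 8 characters, A is in state s0.
(This kind of state-tracing is the core of the pumping-lemma construction: with 5 states, pigeonhole forces a repeat within the first 5 steps.)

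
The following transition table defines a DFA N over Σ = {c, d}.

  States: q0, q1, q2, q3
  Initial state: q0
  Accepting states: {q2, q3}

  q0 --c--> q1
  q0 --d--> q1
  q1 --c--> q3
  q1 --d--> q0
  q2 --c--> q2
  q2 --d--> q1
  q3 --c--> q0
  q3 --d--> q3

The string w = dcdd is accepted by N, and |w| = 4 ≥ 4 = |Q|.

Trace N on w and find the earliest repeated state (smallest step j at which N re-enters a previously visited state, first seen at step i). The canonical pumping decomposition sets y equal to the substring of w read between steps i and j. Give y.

d

Run of N on w = d c d d:
  step 0: q0  (start)
  step 1: q1  (read d: q0→q1)
  step 2: q3  (read c: q1→q3)
  step 3: q3  (read d: q3→q3)   ← first repeat (q3 seen earlier)
  step 4: q3  (read d: q3→q3)

So i = 2, j = 3, giving x = w[0:2] = dc, y = w[2:3] = d, z = w[3:4] = d.
Check: |xy| = 3 ≤ 4 and |y| = 1 ≥ 1. Reading y takes N from q3 back to q3, so every xyⁱz is accepted.
Pumping length from the standard proof: p = 4 (the number of states). The repeated state found above gives |xy| = j ≤ 4 and |y| = j − i ≥ 1.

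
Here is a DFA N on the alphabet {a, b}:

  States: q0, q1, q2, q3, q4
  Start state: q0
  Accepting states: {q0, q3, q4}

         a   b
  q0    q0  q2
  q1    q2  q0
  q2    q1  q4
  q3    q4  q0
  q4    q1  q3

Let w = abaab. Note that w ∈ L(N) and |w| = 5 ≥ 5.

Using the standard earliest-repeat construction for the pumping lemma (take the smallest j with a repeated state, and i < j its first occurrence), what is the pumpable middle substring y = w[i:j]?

Run of N on w = a b a a b:
  step 0: q0  (start)
  step 1: q0  (read a: q0→q0)   ← first repeat (q0 seen earlier)
  step 2: q2  (read b: q0→q2)
  step 3: q1  (read a: q2→q1)
  step 4: q2  (read a: q1→q2)
  step 5: q4  (read b: q2→q4)

So i = 0, j = 1, giving x = w[0:0] = ε, y = w[0:1] = a, z = w[1:5] = baab.
Check: |xy| = 1 ≤ 5 and |y| = 1 ≥ 1. Reading y takes N from q0 back to q0, so every xyⁱz is accepted.
The DFA has 5 states, so the proof of the pumping lemma guarantees a repeated state among the first 5+1 visited; the segment between the two visits is the pumpable y.

a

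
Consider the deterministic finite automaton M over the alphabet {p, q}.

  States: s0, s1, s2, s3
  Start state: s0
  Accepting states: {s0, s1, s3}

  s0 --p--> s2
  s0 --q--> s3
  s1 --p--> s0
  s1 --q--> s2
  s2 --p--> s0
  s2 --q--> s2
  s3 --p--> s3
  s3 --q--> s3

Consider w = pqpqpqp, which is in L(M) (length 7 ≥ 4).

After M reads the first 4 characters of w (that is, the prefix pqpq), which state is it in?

s3

State sequence: s0 -p-> s2 -q-> s2 -p-> s0 -q-> s3

After reading 4 characters, M is in state s3.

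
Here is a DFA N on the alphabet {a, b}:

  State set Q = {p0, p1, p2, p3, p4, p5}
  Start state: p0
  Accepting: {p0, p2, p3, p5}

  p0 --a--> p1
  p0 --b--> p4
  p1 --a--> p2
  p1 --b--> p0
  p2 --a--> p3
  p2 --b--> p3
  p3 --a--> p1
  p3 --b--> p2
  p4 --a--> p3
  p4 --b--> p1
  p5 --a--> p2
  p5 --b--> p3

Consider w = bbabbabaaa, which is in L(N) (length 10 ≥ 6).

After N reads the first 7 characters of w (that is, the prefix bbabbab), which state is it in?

p2

Run of N on the first 7 characters of w = b b a b b a b:
  step 0: p0  (start)
  step 1: p4  (read b: p0→p4)
  step 2: p1  (read b: p4→p1)
  step 3: p2  (read a: p1→p2)
  step 4: p3  (read b: p2→p3)
  step 5: p2  (read b: p3→p2)
  step 6: p3  (read a: p2→p3)
  step 7: p2  (read b: p3→p2)

After reading 7 characters, N is in state p2.
(This kind of state-tracing is the core of the pumping-lemma construction: with 6 states, pigeonhole forces a repeat within the first 6 steps.)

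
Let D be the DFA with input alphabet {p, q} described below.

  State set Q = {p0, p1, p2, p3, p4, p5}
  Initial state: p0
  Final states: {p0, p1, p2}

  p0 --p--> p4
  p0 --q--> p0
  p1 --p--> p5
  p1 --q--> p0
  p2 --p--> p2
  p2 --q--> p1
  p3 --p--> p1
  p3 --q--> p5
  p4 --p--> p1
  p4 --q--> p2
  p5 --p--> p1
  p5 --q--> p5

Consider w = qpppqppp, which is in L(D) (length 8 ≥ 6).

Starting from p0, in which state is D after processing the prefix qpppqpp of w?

p5

Run of D on the first 7 characters of w = q p p p q p p:
  step 0: p0  (start)
  step 1: p0  (read q: p0→p0)
  step 2: p4  (read p: p0→p4)
  step 3: p1  (read p: p4→p1)
  step 4: p5  (read p: p1→p5)
  step 5: p5  (read q: p5→p5)
  step 6: p1  (read p: p5→p1)
  step 7: p5  (read p: p1→p5)

After reading 7 characters, D is in state p5.
(This kind of state-tracing is the core of the pumping-lemma construction: with 6 states, pigeonhole forces a repeat within the first 6 steps.)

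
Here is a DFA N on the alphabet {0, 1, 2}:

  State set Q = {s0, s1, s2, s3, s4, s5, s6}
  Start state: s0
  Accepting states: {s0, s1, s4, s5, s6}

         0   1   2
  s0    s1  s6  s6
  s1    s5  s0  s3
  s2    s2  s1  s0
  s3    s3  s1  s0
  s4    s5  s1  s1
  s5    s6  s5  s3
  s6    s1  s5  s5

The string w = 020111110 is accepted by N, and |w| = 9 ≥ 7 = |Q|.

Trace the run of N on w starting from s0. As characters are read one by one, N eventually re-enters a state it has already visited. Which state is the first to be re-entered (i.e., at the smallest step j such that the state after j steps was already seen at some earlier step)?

State sequence: s0 -0-> s1 -2-> s3 -0-> s3 -1-> s1 -1-> s0 -1-> s6 -1-> s5 -1-> s5 -0-> s6
First repeat at step 3: s3 was already visited.

The earliest repeat is at step j = 3: N is in s3, which it already visited at step i = 2.
With |Q| = 7, pigeonhole forces a state repeat no later than step 7; the substring read between the first and second visits to that state can be pumped.

s3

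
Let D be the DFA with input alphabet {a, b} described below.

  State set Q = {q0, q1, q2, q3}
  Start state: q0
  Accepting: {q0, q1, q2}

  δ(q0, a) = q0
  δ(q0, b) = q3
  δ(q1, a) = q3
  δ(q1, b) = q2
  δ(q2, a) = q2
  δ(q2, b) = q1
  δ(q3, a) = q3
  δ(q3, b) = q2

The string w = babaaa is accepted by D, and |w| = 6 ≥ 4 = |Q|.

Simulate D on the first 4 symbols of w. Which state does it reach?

State sequence: q0 -b-> q3 -a-> q3 -b-> q2 -a-> q2

After reading 4 characters, D is in state q2.

q2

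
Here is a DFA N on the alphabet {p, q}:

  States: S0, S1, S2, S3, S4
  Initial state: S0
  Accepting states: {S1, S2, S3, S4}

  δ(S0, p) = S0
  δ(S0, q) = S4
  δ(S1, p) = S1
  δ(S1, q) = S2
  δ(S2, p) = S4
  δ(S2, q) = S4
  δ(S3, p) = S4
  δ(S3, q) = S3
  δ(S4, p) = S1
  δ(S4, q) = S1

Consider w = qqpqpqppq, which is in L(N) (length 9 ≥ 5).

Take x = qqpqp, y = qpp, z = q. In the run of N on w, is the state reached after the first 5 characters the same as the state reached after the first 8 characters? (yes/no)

Run of N on the first 8 characters of w = q q p q p q p p:
  step 0: S0  (start)
  step 1: S4  (read q: S0→S4)
  step 2: S1  (read q: S4→S1)
  step 3: S1  (read p: S1→S1)
  step 4: S2  (read q: S1→S2)
  step 5: S4  (read p: S2→S4)
  step 6: S1  (read q: S4→S1)
  step 7: S1  (read p: S1→S1)
  step 8: S1  (read p: S1→S1)

After x (step 5): S4. After xy (step 8): S1.
They differ (S4 ≠ S1), so y is not a cycle from the state after x; this split is not the one the pumping-lemma construction produces, and pumping y need not keep the string in L(N).

no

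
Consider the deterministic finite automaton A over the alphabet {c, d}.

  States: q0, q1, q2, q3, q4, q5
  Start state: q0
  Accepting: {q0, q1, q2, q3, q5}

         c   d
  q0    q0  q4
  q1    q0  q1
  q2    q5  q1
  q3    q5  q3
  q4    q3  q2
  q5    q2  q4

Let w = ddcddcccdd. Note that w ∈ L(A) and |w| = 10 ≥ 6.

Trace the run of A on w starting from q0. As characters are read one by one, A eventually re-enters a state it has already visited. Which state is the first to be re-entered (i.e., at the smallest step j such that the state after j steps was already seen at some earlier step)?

q4

Run of A on w = d d c d d c c c d d:
  step 0: q0  (start)
  step 1: q4  (read d: q0→q4)
  step 2: q2  (read d: q4→q2)
  step 3: q5  (read c: q2→q5)
  step 4: q4  (read d: q5→q4)   ← first repeat (q4 seen earlier)
  step 5: q2  (read d: q4→q2)
  step 6: q5  (read c: q2→q5)
  step 7: q2  (read c: q5→q2)
  step 8: q5  (read c: q2→q5)
  step 9: q4  (read d: q5→q4)
  step 10: q2  (read d: q4→q2)

The earliest repeat is at step j = 4: A is in q4, which it already visited at step i = 1.
The DFA has 6 states, so the proof of the pumping lemma guarantees a repeated state among the first 6+1 visited; the segment between the two visits is the pumpable y.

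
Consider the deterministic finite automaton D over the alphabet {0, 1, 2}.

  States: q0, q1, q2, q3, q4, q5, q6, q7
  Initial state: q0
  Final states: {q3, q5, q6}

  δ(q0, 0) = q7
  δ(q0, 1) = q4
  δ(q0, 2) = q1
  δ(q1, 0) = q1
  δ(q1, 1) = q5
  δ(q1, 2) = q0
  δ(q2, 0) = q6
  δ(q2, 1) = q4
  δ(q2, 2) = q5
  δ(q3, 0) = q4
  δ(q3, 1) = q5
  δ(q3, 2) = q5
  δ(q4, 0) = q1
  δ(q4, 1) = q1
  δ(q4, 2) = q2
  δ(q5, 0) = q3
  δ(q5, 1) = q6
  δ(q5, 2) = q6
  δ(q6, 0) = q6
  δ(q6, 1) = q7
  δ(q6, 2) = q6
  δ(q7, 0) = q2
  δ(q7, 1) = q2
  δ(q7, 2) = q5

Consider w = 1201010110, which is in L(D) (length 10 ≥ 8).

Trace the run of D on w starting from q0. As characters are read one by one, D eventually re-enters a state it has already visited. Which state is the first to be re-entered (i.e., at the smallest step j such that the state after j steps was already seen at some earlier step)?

q2

Run of D on w = 1 2 0 1 0 1 0 1 1 0:
  step 0: q0  (start)
  step 1: q4  (read 1: q0→q4)
  step 2: q2  (read 2: q4→q2)
  step 3: q6  (read 0: q2→q6)
  step 4: q7  (read 1: q6→q7)
  step 5: q2  (read 0: q7→q2)   ← first repeat (q2 seen earlier)
  step 6: q4  (read 1: q2→q4)
  step 7: q1  (read 0: q4→q1)
  step 8: q5  (read 1: q1→q5)
  step 9: q6  (read 1: q5→q6)
  step 10: q6  (read 0: q6→q6)

The earliest repeat is at step j = 5: D is in q2, which it already visited at step i = 2.
The DFA has 8 states, so the proof of the pumping lemma guarantees a repeated state among the first 8+1 visited; the segment between the two visits is the pumpable y.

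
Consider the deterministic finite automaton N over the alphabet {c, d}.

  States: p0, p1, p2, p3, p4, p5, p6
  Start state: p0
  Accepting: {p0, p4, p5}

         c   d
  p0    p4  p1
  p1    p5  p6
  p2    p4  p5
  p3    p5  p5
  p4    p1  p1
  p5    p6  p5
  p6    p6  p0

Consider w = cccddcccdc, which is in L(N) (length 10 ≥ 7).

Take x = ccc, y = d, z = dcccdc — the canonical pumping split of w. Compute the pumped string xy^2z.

cccdddcccdc

xy^2z = ccc·d·d·dcccdc = cccdddcccdc.
Reading y = d takes N from p5 back to p5, so after x·y·y the machine is still in p5, and z then leads to the accepting state p4. Hence cccdddcccdc ∈ L(N).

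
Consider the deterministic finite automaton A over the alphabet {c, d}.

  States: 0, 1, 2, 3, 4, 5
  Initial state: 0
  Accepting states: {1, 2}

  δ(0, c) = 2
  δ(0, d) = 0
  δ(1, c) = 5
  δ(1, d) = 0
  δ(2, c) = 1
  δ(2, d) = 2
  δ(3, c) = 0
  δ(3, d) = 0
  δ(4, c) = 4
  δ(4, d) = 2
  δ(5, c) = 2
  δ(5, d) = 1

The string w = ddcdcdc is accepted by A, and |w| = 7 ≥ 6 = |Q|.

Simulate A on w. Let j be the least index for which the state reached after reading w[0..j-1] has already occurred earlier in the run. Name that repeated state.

0

State sequence: 0 -d-> 0 -d-> 0 -c-> 2 -d-> 2 -c-> 1 -d-> 0 -c-> 2
First repeat at step 1: 0 was already visited.

The earliest repeat is at step j = 1: A is in 0, which it already visited at step i = 0.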